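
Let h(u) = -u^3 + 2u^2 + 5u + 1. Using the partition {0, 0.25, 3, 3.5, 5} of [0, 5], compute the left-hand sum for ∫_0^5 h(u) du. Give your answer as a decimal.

10.42578125

Subinterval widths: 0.25, 2.75, 0.5, 1.5.
Left endpoints: 0, 0.25, 3, 3.5.
h(0) = 1, h(0.25) = 2.359375, h(3) = 7, h(3.5) = 0.125.
Sum = Σ Δu_i · h(u_i).
Sum = 10.42578125.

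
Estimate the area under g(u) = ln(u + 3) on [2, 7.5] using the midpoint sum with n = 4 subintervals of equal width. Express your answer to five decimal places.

Δu = (7.5 − 2)/4 = 1.375.
Midpoints: 2.6875, 4.0625, 5.4375, 6.8125.
g(2.6875) ≈ 1.73827, g(4.0625) ≈ 1.95480, g(5.4375) ≈ 2.13269, g(6.8125) ≈ 2.28366.
Sum = Δu · [g(2.6875) + g(4.0625) + g(5.4375) + g(6.8125)].
Sum ≈ 11.15044.

11.15044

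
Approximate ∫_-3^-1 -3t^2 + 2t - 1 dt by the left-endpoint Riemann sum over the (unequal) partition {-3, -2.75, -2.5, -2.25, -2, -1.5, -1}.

-41.03125

Subinterval widths: 0.25, 0.25, 0.25, 0.25, 0.5, 0.5.
Left endpoints: -3, -2.75, -2.5, -2.25, -2, -1.5.
f(-3) = -34, f(-2.75) = -29.1875, f(-2.5) = -24.75, f(-2.25) = -20.6875, f(-2) = -17, f(-1.5) = -10.75.
Sum = Σ Δt_i · f(t_i).
Sum = -41.03125.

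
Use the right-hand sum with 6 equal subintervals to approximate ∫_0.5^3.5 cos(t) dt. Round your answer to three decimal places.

Δt = (3.5 − 0.5)/6 = 0.5.
Right endpoints: 1, 1.5, 2, 2.5, 3, 3.5.
f(1) ≈ 0.540, f(1.5) ≈ 0.071, f(2) ≈ -0.416, f(2.5) ≈ -0.801, f(3) ≈ -0.990, f(3.5) ≈ -0.936.
Sum = Δt · [f(1) + f(1.5) + f(2) + ...].
Sum ≈ -1.266.

-1.266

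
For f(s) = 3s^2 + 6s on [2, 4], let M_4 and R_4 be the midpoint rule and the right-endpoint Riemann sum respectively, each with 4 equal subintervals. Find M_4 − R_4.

-12.375

M_4 = 91.875.
R_4 = 104.25.
M_4 − R_4 = -12.375.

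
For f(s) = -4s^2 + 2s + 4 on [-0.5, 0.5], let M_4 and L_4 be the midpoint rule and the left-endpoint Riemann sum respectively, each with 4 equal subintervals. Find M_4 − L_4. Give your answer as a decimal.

0.3125

M_4 = 3.6875.
L_4 = 3.375.
M_4 − L_4 = 0.3125.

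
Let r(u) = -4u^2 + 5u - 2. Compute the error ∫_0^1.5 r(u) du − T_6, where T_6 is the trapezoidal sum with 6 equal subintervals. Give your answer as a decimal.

Exact integral: ∫_0^1.5 r(u) du = -1.875.
T_6 = -1.9375.
Error = -1.875 − (-1.9375) = 0.0625.

0.0625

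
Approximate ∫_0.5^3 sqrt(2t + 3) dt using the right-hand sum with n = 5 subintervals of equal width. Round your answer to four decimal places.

Δt = (3 − 0.5)/5 = 0.5.
Right endpoints: 1, 1.5, 2, 2.5, 3.
f(1) ≈ 2.2361, f(1.5) ≈ 2.4495, f(2) ≈ 2.6458, f(2.5) ≈ 2.8284, f(3) ≈ 3.0000.
Sum = Δt · [f(1) + f(1.5) + f(2) + f(2.5) + f(3)].
Sum ≈ 6.5799.

6.5799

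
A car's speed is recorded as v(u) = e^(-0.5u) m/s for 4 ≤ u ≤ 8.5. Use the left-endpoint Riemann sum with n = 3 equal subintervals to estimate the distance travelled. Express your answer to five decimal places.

0.34419

Δu = (8.5 − 4)/3 = 1.5.
Left endpoints: 4, 5.5, 7.
v(4) ≈ 0.13534, v(5.5) ≈ 0.06393, v(7) ≈ 0.03020.
Sum = Δu · [v(4) + v(5.5) + v(7)].
Sum ≈ 0.34419.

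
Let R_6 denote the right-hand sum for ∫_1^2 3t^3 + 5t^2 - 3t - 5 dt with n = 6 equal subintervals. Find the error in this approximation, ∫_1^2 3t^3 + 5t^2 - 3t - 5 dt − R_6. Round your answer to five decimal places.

Exact integral: ∫_1^2 f(t) dt ≈ 13.4166667.
R_6 ≈ 16.2523148.
Error ≈ 13.4166667 − 16.2523148 ≈ -2.83565.

-2.83565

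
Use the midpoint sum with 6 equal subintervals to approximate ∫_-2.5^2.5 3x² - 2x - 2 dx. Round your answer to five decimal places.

Δx = (2.5 − (-2.5))/6 = 5/6.
Midpoints: -25/12, -1.25, -5/12, 5/12, 1.25, 25/12.
f(-25/12) = 15.1875, f(-1.25) = 5.1875, f(-5/12) = -31/48, f(5/12) = -2.3125, f(1.25) = 0.1875, f(25/12) = 329/48.
Sum = Δx · [f(-25/12) + f(-1.25) + f(-5/12) + ...].
Sum ≈ 20.38194.

20.38194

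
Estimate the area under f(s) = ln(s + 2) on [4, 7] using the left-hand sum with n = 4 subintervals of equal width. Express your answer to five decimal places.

Δs = (7 − 4)/4 = 0.75.
Left endpoints: 4, 4.75, 5.5, 6.25.
f(4) ≈ 1.79176, f(4.75) ≈ 1.90954, f(5.5) ≈ 2.01490, f(6.25) ≈ 2.11021.
Sum = Δs · [f(4) + f(4.75) + f(5.5) + f(6.25)].
Sum ≈ 5.86981.

5.86981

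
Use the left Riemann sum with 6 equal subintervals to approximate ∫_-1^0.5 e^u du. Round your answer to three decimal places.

Δu = (0.5 − (-1))/6 = 0.25.
Left endpoints: -1, -0.75, -0.5, -0.25, 0, 0.25.
f(-1) ≈ 0.368, f(-0.75) ≈ 0.472, f(-0.5) ≈ 0.607, f(-0.25) ≈ 0.779, f(0) ≈ 1.000, f(0.25) ≈ 1.284.
Sum = Δu · [f(-1) + f(-0.75) + f(-0.5) + ...].
Sum ≈ 1.127.

1.127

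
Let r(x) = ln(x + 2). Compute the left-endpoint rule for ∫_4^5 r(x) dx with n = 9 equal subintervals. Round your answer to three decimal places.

1.862

Δx = (5 − 4)/9 = 1/9.
Left endpoints: 4, 37/9, 38/9, 13/3, 40/9, 41/9, 14/3, 43/9, 44/9.
r(4) ≈ 1.792, r(37/9) ≈ 1.810, r(38/9) ≈ 1.828, r(13/3) ≈ 1.846, r(40/9) ≈ 1.863, r(41/9) ≈ 1.880, r(14/3) ≈ 1.897, r(43/9) ≈ 1.914, r(44/9) ≈ 1.930.
Sum = Δx · [r(4) + r(37/9) + r(38/9) + ...].
Sum ≈ 1.862.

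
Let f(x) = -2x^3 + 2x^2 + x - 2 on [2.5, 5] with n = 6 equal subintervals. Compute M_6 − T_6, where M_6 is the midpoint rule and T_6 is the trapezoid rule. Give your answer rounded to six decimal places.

2.224392

M_6 ≈ -214.93561921.
T_6 ≈ -217.16001157.
M_6 − T_6 ≈ 2.224392.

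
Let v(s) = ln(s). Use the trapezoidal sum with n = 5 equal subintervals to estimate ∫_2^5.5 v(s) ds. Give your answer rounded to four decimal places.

Δs = (5.5 − 2)/5 = 0.7.
v(2) ≈ 0.6931, v(2.7) ≈ 0.9933, v(3.4) ≈ 1.2238, v(4.1) ≈ 1.4110, v(4.8) ≈ 1.5686, v(5.5) ≈ 1.7047.
T_5 = (Δs/2)·[v(s_0) + 2v(s_1) + ... + 2v(s_{4}) + v(s_5)].
Sum ≈ 4.4769.

4.4769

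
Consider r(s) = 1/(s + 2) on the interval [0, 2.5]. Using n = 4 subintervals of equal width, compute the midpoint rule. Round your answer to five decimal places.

Δs = (2.5 − 0)/4 = 0.625.
Midpoints: 0.3125, 0.9375, 1.5625, 2.1875.
r(0.3125) = 16/37, r(0.9375) = 16/47, r(1.5625) = 16/57, r(2.1875) = 16/67.
Sum = Δs · [r(0.3125) + r(0.9375) + r(1.5625) + r(2.1875)].
Sum ≈ 0.80773.

0.80773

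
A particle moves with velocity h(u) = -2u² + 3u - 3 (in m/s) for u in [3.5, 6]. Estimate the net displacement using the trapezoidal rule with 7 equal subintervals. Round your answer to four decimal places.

Δu = (6 − 3.5)/7 = 5/14.
h(3.5) = -17, h(27/7) = -1038/49, h(59/14) = -1268/49, h(32/7) = -1523/49, h(69/14) = -1803/49, h(37/7) = -2108/49, h(79/14) = -2438/49, h(6) = -57.
T_7 = (Δu/2)·[h(u_0) + 2h(u_1) + ... + 2h(u_{6}) + h(u_7)].
Sum ≈ -87.3980.

-87.3980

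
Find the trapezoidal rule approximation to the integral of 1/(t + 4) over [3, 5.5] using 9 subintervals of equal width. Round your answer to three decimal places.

0.305

Δt = (5.5 − 3)/9 = 5/18.
f(3) = 1/7, f(59/18) = 18/131, f(32/9) = 9/68, f(23/6) = 6/47, f(37/9) = 9/73, f(79/18) = 18/151, f(14/3) = 3/26, f(89/18) = 18/161, f(47/9) = 9/83, f(5.5) = 2/19.
T_9 = (Δt/2)·[f(t_0) + 2f(t_1) + ... + 2f(t_{8}) + f(t_9)].
Sum ≈ 0.305.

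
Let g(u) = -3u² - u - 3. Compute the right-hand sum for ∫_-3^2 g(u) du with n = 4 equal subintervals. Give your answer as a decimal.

Δu = (2 − (-3))/4 = 1.25.
Right endpoints: -1.75, -0.5, 0.75, 2.
g(-1.75) = -10.4375, g(-0.5) = -3.25, g(0.75) = -5.4375, g(2) = -17.
Sum = Δu · [g(-1.75) + g(-0.5) + g(0.75) + g(2)].
Sum = -45.15625.

-45.15625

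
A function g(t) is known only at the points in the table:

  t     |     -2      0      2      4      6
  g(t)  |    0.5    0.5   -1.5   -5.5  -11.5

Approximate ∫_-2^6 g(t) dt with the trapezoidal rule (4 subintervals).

Δt = 2.
T_4 = (2/2)·[0.5 + 2·0.5 + 2·(-1.5) + 2·(-5.5) + (-11.5)] = -24.

-24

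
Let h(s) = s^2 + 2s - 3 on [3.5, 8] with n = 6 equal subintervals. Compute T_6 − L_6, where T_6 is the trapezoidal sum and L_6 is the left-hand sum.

22.78125

T_6 = 195.046875.
L_6 = 172.265625.
T_6 − L_6 = 22.78125.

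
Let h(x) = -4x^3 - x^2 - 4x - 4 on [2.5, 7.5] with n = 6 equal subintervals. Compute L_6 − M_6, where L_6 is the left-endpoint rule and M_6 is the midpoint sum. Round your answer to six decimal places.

L_6 ≈ -2709.46759259.
M_6 ≈ -3362.76620370.
L_6 − M_6 ≈ 653.298611.

653.298611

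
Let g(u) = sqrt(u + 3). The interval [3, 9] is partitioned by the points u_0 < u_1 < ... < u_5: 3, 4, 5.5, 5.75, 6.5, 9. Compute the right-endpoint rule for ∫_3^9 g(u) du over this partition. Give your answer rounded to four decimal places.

18.7304

Subinterval widths: 1, 1.5, 0.25, 0.75, 2.5.
Right endpoints: 4, 5.5, 5.75, 6.5, 9.
g(4) ≈ 2.6458, g(5.5) ≈ 2.9155, g(5.75) ≈ 2.9580, g(6.5) ≈ 3.0822, g(9) ≈ 3.4641.
Sum = Σ Δu_i · g(u_i).
Sum ≈ 18.7304.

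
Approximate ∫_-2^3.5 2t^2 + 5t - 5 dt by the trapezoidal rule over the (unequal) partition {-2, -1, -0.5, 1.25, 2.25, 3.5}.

Subinterval widths: 1, 0.5, 1.75, 1, 1.25.
f(-2) = -7, f(-1) = -8, f(-0.5) = -7, f(1.25) = 4.375, f(2.25) = 16.375, f(3.5) = 37.
On each subinterval the trapezoid contributes (Δt_i/2)·[f(t_{i-1}) + f(t_i)].
Sum = 30.1875.

30.1875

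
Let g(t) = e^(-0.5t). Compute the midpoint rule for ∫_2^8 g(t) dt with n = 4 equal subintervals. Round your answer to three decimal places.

Δt = (8 − 2)/4 = 1.5.
Midpoints: 2.75, 4.25, 5.75, 7.25.
g(2.75) ≈ 0.253, g(4.25) ≈ 0.119, g(5.75) ≈ 0.056, g(7.25) ≈ 0.027.
Sum = Δt · [g(2.75) + g(4.25) + g(5.75) + g(7.25)].
Sum ≈ 0.683.

0.683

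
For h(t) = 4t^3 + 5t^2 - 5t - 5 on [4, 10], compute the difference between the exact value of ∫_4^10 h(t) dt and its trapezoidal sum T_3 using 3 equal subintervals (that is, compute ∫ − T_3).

Exact integral: ∫_4^10 h(t) dt = 11064.
T_3 = 11420.
Error = 11064 − 11420 = -356.

-356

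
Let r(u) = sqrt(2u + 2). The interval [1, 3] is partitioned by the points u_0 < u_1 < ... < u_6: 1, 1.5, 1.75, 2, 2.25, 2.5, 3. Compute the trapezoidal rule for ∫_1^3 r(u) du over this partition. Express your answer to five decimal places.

4.87384

Subinterval widths: 0.5, 0.25, 0.25, 0.25, 0.25, 0.5.
r(1) ≈ 2.00000, r(1.5) ≈ 2.23607, r(1.75) ≈ 2.34521, r(2) ≈ 2.44949, r(2.25) ≈ 2.54951, r(2.5) ≈ 2.64575, r(3) ≈ 2.82843.
On each subinterval the trapezoid contributes (Δu_i/2)·[r(u_{i-1}) + r(u_i)].
Sum ≈ 4.87384.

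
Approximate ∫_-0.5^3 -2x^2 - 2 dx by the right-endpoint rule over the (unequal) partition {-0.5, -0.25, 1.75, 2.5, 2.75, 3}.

-36.9375

Subinterval widths: 0.25, 2, 0.75, 0.25, 0.25.
Right endpoints: -0.25, 1.75, 2.5, 2.75, 3.
f(-0.25) = -2.125, f(1.75) = -8.125, f(2.5) = -14.5, f(2.75) = -17.125, f(3) = -20.
Sum = Σ Δx_i · f(x_i).
Sum = -36.9375.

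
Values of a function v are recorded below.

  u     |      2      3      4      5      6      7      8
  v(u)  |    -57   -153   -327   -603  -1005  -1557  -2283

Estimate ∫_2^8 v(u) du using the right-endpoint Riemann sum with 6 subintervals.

Δu = 1.
Sum = 1·[(-153) + (-327) + (-603) + (-1005) + (-1557) + (-2283)] = -5928.

-5928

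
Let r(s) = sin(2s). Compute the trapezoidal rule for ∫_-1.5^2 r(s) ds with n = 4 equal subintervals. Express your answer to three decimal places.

-0.123

Δs = (2 − (-1.5))/4 = 0.875.
r(-1.5) ≈ -0.141, r(-0.625) ≈ -0.949, r(0.25) ≈ 0.479, r(1.125) ≈ 0.778, r(2) ≈ -0.757.
T_4 = (Δs/2)·[r(s_0) + 2r(s_1) + 2r(s_2) + 2r(s_3) + r(s_4)].
Sum ≈ -0.123.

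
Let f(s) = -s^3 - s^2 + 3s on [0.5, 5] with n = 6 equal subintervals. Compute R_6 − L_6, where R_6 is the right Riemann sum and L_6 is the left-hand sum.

-102.09375

R_6 = -215.68359375.
L_6 = -113.58984375.
R_6 − L_6 = -102.09375.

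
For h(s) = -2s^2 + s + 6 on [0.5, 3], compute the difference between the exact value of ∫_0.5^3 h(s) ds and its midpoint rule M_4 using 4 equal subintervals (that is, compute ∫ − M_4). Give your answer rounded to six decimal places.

Exact integral: ∫_0.5^3 h(s) ds ≈ 1.45833333.
M_4 = 1.62109375.
Error ≈ 1.45833333 − 1.62109375 ≈ -0.162760.

-0.162760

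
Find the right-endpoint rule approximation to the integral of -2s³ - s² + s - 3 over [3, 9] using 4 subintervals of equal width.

-4641.75

Δs = (9 − 3)/4 = 1.5.
Right endpoints: 4.5, 6, 7.5, 9.
f(4.5) = -201, f(6) = -465, f(7.5) = -895.5, f(9) = -1533.
Sum = Δs · [f(4.5) + f(6) + f(7.5) + f(9)].
Sum = -4641.75.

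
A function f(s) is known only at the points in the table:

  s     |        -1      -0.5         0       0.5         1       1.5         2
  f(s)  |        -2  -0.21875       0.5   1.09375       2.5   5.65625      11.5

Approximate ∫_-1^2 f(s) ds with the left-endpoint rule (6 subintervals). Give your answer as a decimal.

Δs = 0.5.
Sum = 0.5·[(-2) + (-0.21875) + 0.5 + 1.09375 + 2.5 + 5.65625] = 3.765625.

3.765625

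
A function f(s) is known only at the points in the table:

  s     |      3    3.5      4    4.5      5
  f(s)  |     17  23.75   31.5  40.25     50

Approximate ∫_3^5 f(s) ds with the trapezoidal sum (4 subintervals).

64.5

Δs = 0.5.
T_4 = (0.5/2)·[17 + 2·23.75 + 2·31.5 + 2·40.25 + 50] = 64.5.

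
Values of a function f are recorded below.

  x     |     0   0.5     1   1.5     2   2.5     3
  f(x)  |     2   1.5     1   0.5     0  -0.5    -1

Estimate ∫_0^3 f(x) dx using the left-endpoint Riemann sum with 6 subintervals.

Δx = 0.5.
Sum = 0.5·[2 + 1.5 + 1 + 0.5 + 0 + (-0.5)] = 2.25.

2.25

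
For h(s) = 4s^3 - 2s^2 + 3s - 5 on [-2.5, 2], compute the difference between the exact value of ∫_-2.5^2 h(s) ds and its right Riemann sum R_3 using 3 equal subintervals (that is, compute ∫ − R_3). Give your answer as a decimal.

Exact integral: ∫_-2.5^2 h(s) ds = -64.6875.
R_3 = 11.25.
Error = -64.6875 − 11.25 = -75.9375.

-75.9375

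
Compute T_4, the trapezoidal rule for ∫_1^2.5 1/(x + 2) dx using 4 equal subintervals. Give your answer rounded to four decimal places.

Δx = (2.5 − 1)/4 = 0.375.
f(1) = 1/3, f(1.375) = 8/27, f(1.75) = 4/15, f(2.125) = 8/33, f(2.5) = 2/9.
T_4 = (Δx/2)·[f(x_0) + 2f(x_1) + 2f(x_2) + 2f(x_3) + f(x_4)].
Sum ≈ 0.4062.

0.4062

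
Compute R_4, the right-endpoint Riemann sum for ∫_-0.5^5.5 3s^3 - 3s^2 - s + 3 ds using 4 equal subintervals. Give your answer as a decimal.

869.25

Δs = (5.5 − (-0.5))/4 = 1.5.
Right endpoints: 1, 2.5, 4, 5.5.
f(1) = 2, f(2.5) = 28.625, f(4) = 143, f(5.5) = 405.875.
Sum = Δs · [f(1) + f(2.5) + f(4) + f(5.5)].
Sum = 869.25.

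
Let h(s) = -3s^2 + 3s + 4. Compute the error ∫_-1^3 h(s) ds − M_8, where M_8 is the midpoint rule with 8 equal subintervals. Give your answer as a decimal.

Exact integral: ∫_-1^3 h(s) ds = 0.
M_8 = 0.25.
Error = 0 − 0.25 = -0.25.

-0.25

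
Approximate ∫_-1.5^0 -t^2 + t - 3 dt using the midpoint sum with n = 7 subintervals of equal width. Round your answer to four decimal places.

Δt = (0 − (-1.5))/7 = 3/14.
Midpoints: -39/28, -33/28, -27/28, -0.75, -15/28, -9/28, -3/28.
f(-39/28) = -4965/784, f(-33/28) = -4365/784, f(-27/28) = -3837/784, f(-0.75) = -4.3125, f(-15/28) = -2997/784, f(-9/28) = -2685/784, f(-3/28) = -2445/784.
Sum = Δt · [f(-39/28) + f(-33/28) + f(-27/28) + ...].
Sum ≈ -6.7443.

-6.7443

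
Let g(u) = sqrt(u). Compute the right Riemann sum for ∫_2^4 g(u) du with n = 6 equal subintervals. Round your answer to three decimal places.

Δu = (4 − 2)/6 = 1/3.
Right endpoints: 7/3, 8/3, 3, 10/3, 11/3, 4.
g(7/3) ≈ 1.528, g(8/3) ≈ 1.633, g(3) ≈ 1.732, g(10/3) ≈ 1.826, g(11/3) ≈ 1.915, g(4) ≈ 2.000.
Sum = Δu · [g(7/3) + g(8/3) + g(3) + ...].
Sum ≈ 3.544.

3.544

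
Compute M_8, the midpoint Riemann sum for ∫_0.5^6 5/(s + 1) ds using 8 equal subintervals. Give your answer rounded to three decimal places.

7.662

Δs = (6 − 0.5)/8 = 0.6875.
Midpoints: 0.84375, 1.53125, 2.21875, 2.90625, 3.59375, 4.28125, 4.96875, 5.65625.
f(0.84375) = 160/59, f(1.53125) = 160/81, f(2.21875) = 160/103, f(2.90625) = 1.28, f(3.59375) = 160/147, f(4.28125) = 160/169, f(4.96875) = 160/191, f(5.65625) = 160/213.
Sum = Δs · [f(0.84375) + f(1.53125) + f(2.21875) + ...].
Sum ≈ 7.662.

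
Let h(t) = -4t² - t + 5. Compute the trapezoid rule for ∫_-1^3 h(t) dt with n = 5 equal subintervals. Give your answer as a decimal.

Δt = (3 − (-1))/5 = 0.8.
h(-1) = 2, h(-0.2) = 5.04, h(0.6) = 2.96, h(1.4) = -4.24, h(2.2) = -16.56, h(3) = -34.
T_5 = (Δt/2)·[h(t_0) + 2h(t_1) + ... + 2h(t_{4}) + h(t_5)].
Sum = -23.04.

-23.04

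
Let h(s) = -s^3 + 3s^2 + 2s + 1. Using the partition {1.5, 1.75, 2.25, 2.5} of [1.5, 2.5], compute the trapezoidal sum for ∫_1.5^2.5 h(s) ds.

8.671875

Subinterval widths: 0.25, 0.5, 0.25.
h(1.5) = 7.375, h(1.75) = 8.328125, h(2.25) = 9.296875, h(2.5) = 9.125.
On each subinterval the trapezoid contributes (Δs_i/2)·[h(s_{i-1}) + h(s_i)].
Sum = 8.671875.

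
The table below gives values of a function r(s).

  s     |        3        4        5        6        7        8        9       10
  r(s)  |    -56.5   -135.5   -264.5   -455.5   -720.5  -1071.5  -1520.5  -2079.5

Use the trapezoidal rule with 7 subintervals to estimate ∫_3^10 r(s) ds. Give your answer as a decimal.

-5236

Δs = 1.
T_7 = (1/2)·[(-56.5) + 2·(-135.5) + 2·(-264.5) + 2·(-455.5) + 2·(-720.5) + 2·(-1071.5) + 2·(-1520.5) + (-2079.5)] = -5236.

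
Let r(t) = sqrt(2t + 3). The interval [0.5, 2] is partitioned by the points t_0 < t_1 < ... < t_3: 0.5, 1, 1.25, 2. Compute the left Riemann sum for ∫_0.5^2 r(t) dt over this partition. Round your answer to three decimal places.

Subinterval widths: 0.5, 0.25, 0.75.
Left endpoints: 0.5, 1, 1.25.
r(0.5) ≈ 2.000, r(1) ≈ 2.236, r(1.25) ≈ 2.345.
Sum = Σ Δt_i · r(t_i).
Sum ≈ 3.318.

3.318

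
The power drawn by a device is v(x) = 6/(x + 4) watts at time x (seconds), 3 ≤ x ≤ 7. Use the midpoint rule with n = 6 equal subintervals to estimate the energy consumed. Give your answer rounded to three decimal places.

Δx = (7 − 3)/6 = 2/3.
Midpoints: 10/3, 4, 14/3, 16/3, 6, 20/3.
v(10/3) = 9/11, v(4) = 0.75, v(14/3) = 9/13, v(16/3) = 9/14, v(6) = 0.6, v(20/3) = 0.5625.
Sum = Δx · [v(10/3) + v(4) + v(14/3) + ...].
Sum ≈ 2.711.

2.711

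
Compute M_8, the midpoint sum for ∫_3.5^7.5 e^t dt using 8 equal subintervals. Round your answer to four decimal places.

Δt = (7.5 − 3.5)/8 = 0.5.
Midpoints: 3.75, 4.25, 4.75, 5.25, 5.75, 6.25, 6.75, 7.25.
f(3.75) ≈ 42.5211, f(4.25) ≈ 70.1054, f(4.75) ≈ 115.5843, f(5.25) ≈ 190.5663, f(5.75) ≈ 314.1907, f(6.25) ≈ 518.0128, f(6.75) ≈ 854.0588, f(7.25) ≈ 1408.1048.
Sum = Δt · [f(3.75) + f(4.25) + f(4.75) + ...].
Sum ≈ 1756.5721.

1756.5721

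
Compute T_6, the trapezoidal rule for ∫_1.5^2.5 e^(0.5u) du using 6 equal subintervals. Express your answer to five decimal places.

2.74828

Δu = (2.5 − 1.5)/6 = 1/6.
f(1.5) ≈ 2.11700, f(5/3) ≈ 2.30098, f(11/6) ≈ 2.50094, f(2) ≈ 2.71828, f(13/6) ≈ 2.95451, f(7/3) ≈ 3.21127, f(2.5) ≈ 3.49034.
T_6 = (Δu/2)·[f(u_0) + 2f(u_1) + ... + 2f(u_{5}) + f(u_6)].
Sum ≈ 2.74828.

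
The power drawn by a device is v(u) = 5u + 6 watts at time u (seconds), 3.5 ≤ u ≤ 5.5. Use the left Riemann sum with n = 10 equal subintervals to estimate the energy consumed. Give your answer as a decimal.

56

Δu = (5.5 − 3.5)/10 = 0.2.
Left endpoints: 3.5, 3.7, 3.9, 4.1, 4.3, 4.5, 4.7, 4.9, 5.1, 5.3.
v(3.5) = 23.5, v(3.7) = 24.5, v(3.9) = 25.5, v(4.1) = 26.5, v(4.3) = 27.5, v(4.5) = 28.5, v(4.7) = 29.5, v(4.9) = 30.5, v(5.1) = 31.5, v(5.3) = 32.5.
Sum = Δu · [v(3.5) + v(3.7) + v(3.9) + ...].
Sum = 56.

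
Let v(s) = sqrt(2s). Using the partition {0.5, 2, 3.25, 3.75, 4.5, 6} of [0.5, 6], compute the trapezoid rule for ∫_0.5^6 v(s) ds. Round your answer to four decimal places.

Subinterval widths: 1.5, 1.25, 0.5, 0.75, 1.5.
v(0.5) ≈ 1.0000, v(2) ≈ 2.0000, v(3.25) ≈ 2.5495, v(3.75) ≈ 2.7386, v(4.5) ≈ 3.0000, v(6) ≈ 3.4641.
On each subinterval the trapezoid contributes (Δs_i/2)·[v(s_{i-1}) + v(s_i)].
Sum ≈ 13.4155.

13.4155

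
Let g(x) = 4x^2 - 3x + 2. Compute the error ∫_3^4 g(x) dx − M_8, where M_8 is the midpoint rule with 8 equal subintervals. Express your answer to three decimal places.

0.005

Exact integral: ∫_3^4 g(x) dx ≈ 40.83333.
M_8 = 40.828125.
Error ≈ 40.83333 − 40.828125 ≈ 0.005.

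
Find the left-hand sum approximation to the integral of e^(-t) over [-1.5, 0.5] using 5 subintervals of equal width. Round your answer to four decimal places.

4.7017

Δt = (0.5 − (-1.5))/5 = 0.4.
Left endpoints: -1.5, -1.1, -0.7, -0.3, 0.1.
f(-1.5) ≈ 4.4817, f(-1.1) ≈ 3.0042, f(-0.7) ≈ 2.0138, f(-0.3) ≈ 1.3499, f(0.1) ≈ 0.9048.
Sum = Δt · [f(-1.5) + f(-1.1) + f(-0.7) + f(-0.3) + f(0.1)].
Sum ≈ 4.7017.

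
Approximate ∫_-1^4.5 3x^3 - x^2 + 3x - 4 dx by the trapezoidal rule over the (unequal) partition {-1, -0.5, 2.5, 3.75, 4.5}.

Subinterval widths: 0.5, 3, 1.25, 0.75.
f(-1) = -11, f(-0.5) = -6.125, f(2.5) = 44.125, f(3.75) = 151.390625, f(4.5) = 262.625.
On each subinterval the trapezoid contributes (Δx_i/2)·[f(x_{i-1}) + f(x_i)].
Sum = 330.171875.

330.171875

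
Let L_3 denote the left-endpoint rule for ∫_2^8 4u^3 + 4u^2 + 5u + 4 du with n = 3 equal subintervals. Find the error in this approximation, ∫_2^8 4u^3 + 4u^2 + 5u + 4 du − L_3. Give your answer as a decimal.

Exact integral: ∫_2^8 f(u) du = 4926.
L_3 = 2896.
Error = 4926 − 2896 = 2030.

2030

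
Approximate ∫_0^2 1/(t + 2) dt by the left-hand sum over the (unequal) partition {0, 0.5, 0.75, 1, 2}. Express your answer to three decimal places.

Subinterval widths: 0.5, 0.25, 0.25, 1.
Left endpoints: 0, 0.5, 0.75, 1.
f(0) = 0.5, f(0.5) = 0.4, f(0.75) = 4/11, f(1) = 1/3.
Sum = Σ Δt_i · f(t_i).
Sum ≈ 0.774.

0.774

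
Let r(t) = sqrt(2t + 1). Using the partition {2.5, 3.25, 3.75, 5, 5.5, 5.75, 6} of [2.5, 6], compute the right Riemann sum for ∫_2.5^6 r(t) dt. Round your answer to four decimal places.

Subinterval widths: 0.75, 0.5, 1.25, 0.5, 0.25, 0.25.
Right endpoints: 3.25, 3.75, 5, 5.5, 5.75, 6.
r(3.25) ≈ 2.7386, r(3.75) ≈ 2.9155, r(5) ≈ 3.3166, r(5.5) ≈ 3.4641, r(5.75) ≈ 3.5355, r(6) ≈ 3.6056.
Sum = Σ Δt_i · r(t_i).
Sum ≈ 11.1748.

11.1748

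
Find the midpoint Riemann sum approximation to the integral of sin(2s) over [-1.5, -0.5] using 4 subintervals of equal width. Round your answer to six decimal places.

Δs = (-0.5 − (-1.5))/4 = 0.25.
Midpoints: -1.375, -1.125, -0.875, -0.625.
f(-1.375) ≈ -0.381661, f(-1.125) ≈ -0.778073, f(-0.875) ≈ -0.983986, f(-0.625) ≈ -0.948985.
Sum = Δs · [f(-1.375) + f(-1.125) + f(-0.875) + f(-0.625)].
Sum ≈ -0.773176.

-0.773176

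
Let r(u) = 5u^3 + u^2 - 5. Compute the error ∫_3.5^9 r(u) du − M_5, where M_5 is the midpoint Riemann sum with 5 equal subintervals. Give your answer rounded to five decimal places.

Exact integral: ∫_3.5^9 r(u) du ≈ 8214.8802083.
M_5 = 8162.3334375.
Error ≈ 8214.8802083 − 8162.3334375 ≈ 52.54677.

52.54677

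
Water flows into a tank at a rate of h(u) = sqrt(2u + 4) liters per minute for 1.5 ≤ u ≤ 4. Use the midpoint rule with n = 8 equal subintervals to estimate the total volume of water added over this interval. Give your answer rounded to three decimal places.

7.683

Δu = (4 − 1.5)/8 = 0.3125.
Midpoints: 1.65625, 1.96875, 2.28125, 2.59375, 2.90625, 3.21875, 3.53125, 3.84375.
h(1.65625) ≈ 2.704, h(1.96875) ≈ 2.817, h(2.28125) ≈ 2.926, h(2.59375) ≈ 3.031, h(2.90625) ≈ 3.132, h(3.21875) ≈ 3.231, h(3.53125) ≈ 3.326, h(3.84375) ≈ 3.419.
Sum = Δu · [h(1.65625) + h(1.96875) + h(2.28125) + ...].
Sum ≈ 7.683.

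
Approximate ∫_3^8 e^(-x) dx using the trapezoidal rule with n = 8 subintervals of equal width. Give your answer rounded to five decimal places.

Δx = (8 − 3)/8 = 0.625.
f(3) ≈ 0.04979, f(3.625) ≈ 0.02665, f(4.25) ≈ 0.01426, f(4.875) ≈ 0.00764, f(5.5) ≈ 0.00409, f(6.125) ≈ 0.00219, f(6.75) ≈ 0.00117, f(7.375) ≈ 0.00063, f(8) ≈ 0.00034.
T_8 = (Δx/2)·[f(x_0) + 2f(x_1) + ... + 2f(x_{7}) + f(x_8)].
Sum ≈ 0.05105.

0.05105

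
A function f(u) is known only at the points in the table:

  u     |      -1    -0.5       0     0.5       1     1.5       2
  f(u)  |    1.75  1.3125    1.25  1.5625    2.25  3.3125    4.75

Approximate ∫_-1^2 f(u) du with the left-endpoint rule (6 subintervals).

5.71875

Δu = 0.5.
Sum = 0.5·[1.75 + 1.3125 + 1.25 + 1.5625 + 2.25 + 3.3125] = 5.71875.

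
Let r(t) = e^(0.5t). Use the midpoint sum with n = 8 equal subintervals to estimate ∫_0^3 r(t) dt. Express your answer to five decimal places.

6.95319

Δt = (3 − 0)/8 = 0.375.
Midpoints: 0.1875, 0.5625, 0.9375, 1.3125, 1.6875, 2.0625, 2.4375, 2.8125.
r(0.1875) ≈ 1.09829, r(0.5625) ≈ 1.32478, r(0.9375) ≈ 1.59800, r(1.3125) ≈ 1.92755, r(1.6875) ≈ 2.32507, r(2.0625) ≈ 2.80457, r(2.4375) ≈ 3.38296, r(2.8125) ≈ 4.08062.
Sum = Δt · [r(0.1875) + r(0.5625) + r(0.9375) + ...].
Sum ≈ 6.95319.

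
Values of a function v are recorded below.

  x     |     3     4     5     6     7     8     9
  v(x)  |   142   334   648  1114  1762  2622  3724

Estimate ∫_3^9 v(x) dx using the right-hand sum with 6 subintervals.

10204

Δx = 1.
Sum = 1·[334 + 648 + 1114 + 1762 + 2622 + 3724] = 10204.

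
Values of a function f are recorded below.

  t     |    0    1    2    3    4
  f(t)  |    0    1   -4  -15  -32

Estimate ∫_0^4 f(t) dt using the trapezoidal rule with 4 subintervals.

Δt = 1.
T_4 = (1/2)·[0 + 2·1 + 2·(-4) + 2·(-15) + (-32)] = -34.

-34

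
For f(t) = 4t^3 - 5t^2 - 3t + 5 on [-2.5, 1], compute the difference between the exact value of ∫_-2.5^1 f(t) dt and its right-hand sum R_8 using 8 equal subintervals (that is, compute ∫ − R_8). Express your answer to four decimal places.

-16.4290

Exact integral: ∫_-2.5^1 f(t) dt ≈ -40.395833.
R_8 ≈ -23.966797.
Error ≈ -40.395833 − (-23.966797) ≈ -16.4290.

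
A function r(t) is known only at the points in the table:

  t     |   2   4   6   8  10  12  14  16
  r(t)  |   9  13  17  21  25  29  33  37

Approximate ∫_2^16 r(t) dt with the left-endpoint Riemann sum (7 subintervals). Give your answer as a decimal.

Δt = 2.
Sum = 2·[9 + 13 + 17 + 21 + 25 + 29 + 33] = 294.

294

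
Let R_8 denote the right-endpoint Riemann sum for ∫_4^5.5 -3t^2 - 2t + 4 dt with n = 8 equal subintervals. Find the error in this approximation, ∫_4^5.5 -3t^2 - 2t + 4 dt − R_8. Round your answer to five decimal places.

4.31543

Exact integral: ∫_4^5.5 f(t) dt = -110.625.
R_8 ≈ -114.9404297.
Error ≈ -110.625 − (-114.9404297) ≈ 4.31543.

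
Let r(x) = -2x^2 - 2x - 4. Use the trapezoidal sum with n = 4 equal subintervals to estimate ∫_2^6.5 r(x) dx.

-235.8984375

Δx = (6.5 − 2)/4 = 1.125.
r(2) = -16, r(3.125) = -29.78125, r(4.25) = -48.625, r(5.375) = -72.53125, r(6.5) = -101.5.
T_4 = (Δx/2)·[r(x_0) + 2r(x_1) + 2r(x_2) + 2r(x_3) + r(x_4)].
Sum = -235.8984375.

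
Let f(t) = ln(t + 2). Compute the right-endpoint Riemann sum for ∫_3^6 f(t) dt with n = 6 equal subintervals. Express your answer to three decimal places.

Δt = (6 − 3)/6 = 0.5.
Right endpoints: 3.5, 4, 4.5, 5, 5.5, 6.
f(3.5) ≈ 1.705, f(4) ≈ 1.792, f(4.5) ≈ 1.872, f(5) ≈ 1.946, f(5.5) ≈ 2.015, f(6) ≈ 2.079.
Sum = Δt · [f(3.5) + f(4) + f(4.5) + ...].
Sum ≈ 5.704.

5.704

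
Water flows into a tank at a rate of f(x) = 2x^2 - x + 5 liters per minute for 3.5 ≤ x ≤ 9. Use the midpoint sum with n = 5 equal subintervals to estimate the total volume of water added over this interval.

Δx = (9 − 3.5)/5 = 1.1.
Midpoints: 4.05, 5.15, 6.25, 7.35, 8.45.
f(4.05) = 33.755, f(5.15) = 52.895, f(6.25) = 76.875, f(7.35) = 105.695, f(8.45) = 139.355.
Sum = Δx · [f(4.05) + f(5.15) + f(6.25) + f(7.35) + f(8.45)].
Sum = 449.4325.

449.4325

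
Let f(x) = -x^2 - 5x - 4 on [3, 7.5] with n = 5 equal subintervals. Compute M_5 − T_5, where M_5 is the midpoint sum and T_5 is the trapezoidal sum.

M_5 = -267.44625.
T_5 = -268.3575.
M_5 − T_5 = 0.91125.

0.91125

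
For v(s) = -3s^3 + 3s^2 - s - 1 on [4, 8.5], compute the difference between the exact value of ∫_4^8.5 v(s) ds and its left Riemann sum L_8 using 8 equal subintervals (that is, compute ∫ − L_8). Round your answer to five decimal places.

-405.33618

Exact integral: ∫_4^8.5 v(s) ds = -3205.546875.
L_8 ≈ -2800.2106934.
Error ≈ -3205.546875 − (-2800.2106934) ≈ -405.33618.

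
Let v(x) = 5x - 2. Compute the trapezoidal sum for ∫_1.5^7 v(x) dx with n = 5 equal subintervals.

105.875

Δx = (7 − 1.5)/5 = 1.1.
v(1.5) = 5.5, v(2.6) = 11, v(3.7) = 16.5, v(4.8) = 22, v(5.9) = 27.5, v(7) = 33.
T_5 = (Δx/2)·[v(x_0) + 2v(x_1) + ... + 2v(x_{4}) + v(x_5)].
Sum = 105.875.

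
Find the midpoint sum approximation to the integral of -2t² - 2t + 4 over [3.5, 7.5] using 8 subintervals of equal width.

Δt = (7.5 − 3.5)/8 = 0.5.
Midpoints: 3.75, 4.25, 4.75, 5.25, 5.75, 6.25, 6.75, 7.25.
f(3.75) = -31.625, f(4.25) = -40.625, f(4.75) = -50.625, f(5.25) = -61.625, f(5.75) = -73.625, f(6.25) = -86.625, f(6.75) = -100.625, f(7.25) = -115.625.
Sum = Δt · [f(3.75) + f(4.25) + f(4.75) + ...].
Sum = -280.5.

-280.5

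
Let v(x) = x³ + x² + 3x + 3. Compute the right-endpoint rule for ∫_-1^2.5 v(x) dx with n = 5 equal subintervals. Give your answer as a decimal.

45.6925

Δx = (2.5 − (-1))/5 = 0.7.
Right endpoints: -0.3, 0.4, 1.1, 1.8, 2.5.
v(-0.3) = 2.163, v(0.4) = 4.424, v(1.1) = 8.841, v(1.8) = 17.472, v(2.5) = 32.375.
Sum = Δx · [v(-0.3) + v(0.4) + v(1.1) + v(1.8) + v(2.5)].
Sum = 45.6925.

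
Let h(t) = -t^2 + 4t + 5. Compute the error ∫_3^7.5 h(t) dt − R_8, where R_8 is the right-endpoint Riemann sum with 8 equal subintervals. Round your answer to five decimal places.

Exact integral: ∫_3^7.5 h(t) dt = -14.625.
R_8 ≈ -23.0888672.
Error ≈ -14.625 − (-23.0888672) ≈ 8.46387.

8.46387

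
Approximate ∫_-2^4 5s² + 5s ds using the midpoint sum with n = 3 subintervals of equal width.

140

Δs = (4 − (-2))/3 = 2.
Midpoints: -1, 1, 3.
f(-1) = 0, f(1) = 10, f(3) = 60.
Sum = Δs · [f(-1) + f(1) + f(3)].
Sum = 140.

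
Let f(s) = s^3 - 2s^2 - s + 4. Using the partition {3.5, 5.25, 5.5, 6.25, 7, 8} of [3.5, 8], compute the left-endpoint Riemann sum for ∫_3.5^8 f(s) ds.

498.21875

Subinterval widths: 1.75, 0.25, 0.75, 0.75, 1.
Left endpoints: 3.5, 5.25, 5.5, 6.25, 7.
f(3.5) = 18.875, f(5.25) = 88.328125, f(5.5) = 104.375, f(6.25) = 163.765625, f(7) = 242.
Sum = Σ Δs_i · f(s_i).
Sum = 498.21875.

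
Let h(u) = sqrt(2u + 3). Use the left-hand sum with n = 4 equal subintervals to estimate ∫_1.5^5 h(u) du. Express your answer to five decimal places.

Δu = (5 − 1.5)/4 = 0.875.
Left endpoints: 1.5, 2.375, 3.25, 4.125.
h(1.5) ≈ 2.44949, h(2.375) ≈ 2.78388, h(3.25) ≈ 3.08221, h(4.125) ≈ 3.35410.
Sum = Δu · [h(1.5) + h(2.375) + h(3.25) + h(4.125)].
Sum ≈ 10.21097.

10.21097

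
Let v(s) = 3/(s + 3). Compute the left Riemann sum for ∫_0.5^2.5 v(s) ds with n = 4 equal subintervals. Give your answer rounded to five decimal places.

Δs = (2.5 − 0.5)/4 = 0.5.
Left endpoints: 0.5, 1, 1.5, 2.
v(0.5) = 6/7, v(1) = 0.75, v(1.5) = 2/3, v(2) = 0.6.
Sum = Δs · [v(0.5) + v(1) + v(1.5) + v(2)].
Sum ≈ 1.43690.

1.43690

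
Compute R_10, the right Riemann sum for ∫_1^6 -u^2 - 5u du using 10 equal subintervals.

-174.375

Δu = (6 − 1)/10 = 0.5.
Right endpoints: 1.5, 2, 2.5, 3, 3.5, 4, 4.5, 5, 5.5, 6.
f(1.5) = -9.75, f(2) = -14, f(2.5) = -18.75, f(3) = -24, f(3.5) = -29.75, f(4) = -36, f(4.5) = -42.75, f(5) = -50, f(5.5) = -57.75, f(6) = -66.
Sum = Δu · [f(1.5) + f(2) + f(2.5) + ...].
Sum = -174.375.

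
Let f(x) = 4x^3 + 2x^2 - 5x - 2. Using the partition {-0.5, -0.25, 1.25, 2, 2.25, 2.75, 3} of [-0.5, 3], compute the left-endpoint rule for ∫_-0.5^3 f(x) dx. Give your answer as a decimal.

Subinterval widths: 0.25, 1.5, 0.75, 0.25, 0.5, 0.25.
Left endpoints: -0.5, -0.25, 1.25, 2, 2.25, 2.75.
f(-0.5) = 0.5, f(-0.25) = -0.6875, f(1.25) = 2.6875, f(2) = 28, f(2.25) = 42.4375, f(2.75) = 82.5625.
Sum = Σ Δx_i · f(x_i).
Sum = 49.96875.

49.96875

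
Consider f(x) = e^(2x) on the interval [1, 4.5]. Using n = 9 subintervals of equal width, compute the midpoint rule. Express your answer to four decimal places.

3947.5903

Δx = (4.5 − 1)/9 = 7/18.
Midpoints: 43/36, 19/12, 71/36, 85/36, 2.75, 113/36, 127/36, 47/12, 155/36.
f(43/36) ≈ 10.9014, f(19/12) ≈ 23.7283, f(71/36) ≈ 51.6476, f(85/36) ≈ 112.4178, f(2.75) ≈ 244.6919, f(113/36) ≈ 532.6038, f(127/36) ≈ 1159.2813, f(47/12) ≈ 2523.3265, f(155/36) ≈ 5492.3479.
Sum = Δx · [f(43/36) + f(19/12) + f(71/36) + ...].
Sum ≈ 3947.5903.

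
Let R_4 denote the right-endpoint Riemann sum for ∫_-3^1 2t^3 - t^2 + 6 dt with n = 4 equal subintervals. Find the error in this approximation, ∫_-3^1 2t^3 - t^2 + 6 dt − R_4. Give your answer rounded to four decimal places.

-27.3333

Exact integral: ∫_-3^1 f(t) dt ≈ -25.333333.
R_4 = 2.
Error ≈ -25.333333 − 2 ≈ -27.3333.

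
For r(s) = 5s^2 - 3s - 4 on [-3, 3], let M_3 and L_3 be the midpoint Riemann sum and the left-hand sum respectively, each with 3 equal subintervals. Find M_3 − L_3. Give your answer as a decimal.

-48

M_3 = 56.
L_3 = 104.
M_3 − L_3 = -48.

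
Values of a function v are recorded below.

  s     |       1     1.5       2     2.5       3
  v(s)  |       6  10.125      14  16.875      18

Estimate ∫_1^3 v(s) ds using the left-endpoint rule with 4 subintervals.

23.5

Δs = 0.5.
Sum = 0.5·[6 + 10.125 + 14 + 16.875] = 23.5.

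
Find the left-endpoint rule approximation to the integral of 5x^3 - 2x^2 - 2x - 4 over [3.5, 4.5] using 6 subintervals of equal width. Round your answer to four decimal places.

Δx = (4.5 − 3.5)/6 = 1/6.
Left endpoints: 3.5, 11/3, 23/6, 4, 25/6, 13/3.
f(3.5) = 178.875, f(11/3) = 5623/27, f(23/6) = 51967/216, f(4) = 276, f(25/6) = 67961/216, f(13/3) = 9629/27.
Sum = Δx · [f(3.5) + f(11/3) + f(23/6) + ...].
Sum ≈ 262.4977.

262.4977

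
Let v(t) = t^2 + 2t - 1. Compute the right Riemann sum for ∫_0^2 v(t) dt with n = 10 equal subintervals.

Δt = (2 − 0)/10 = 0.2.
Right endpoints: 0.2, 0.4, 0.6, 0.8, 1, 1.2, 1.4, 1.6, 1.8, 2.
v(0.2) = -0.56, v(0.4) = -0.04, v(0.6) = 0.56, v(0.8) = 1.24, v(1) = 2, v(1.2) = 2.84, v(1.4) = 3.76, v(1.6) = 4.76, v(1.8) = 5.84, v(2) = 7.
Sum = Δt · [v(0.2) + v(0.4) + v(0.6) + ...].
Sum = 5.48.

5.48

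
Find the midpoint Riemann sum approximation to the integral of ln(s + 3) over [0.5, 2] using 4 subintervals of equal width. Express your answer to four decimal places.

2.1630

Δs = (2 − 0.5)/4 = 0.375.
Midpoints: 0.6875, 1.0625, 1.4375, 1.8125.
f(0.6875) ≈ 1.3049, f(1.0625) ≈ 1.4018, f(1.4375) ≈ 1.4901, f(1.8125) ≈ 1.5712.
Sum = Δs · [f(0.6875) + f(1.0625) + f(1.4375) + f(1.8125)].
Sum ≈ 2.1630.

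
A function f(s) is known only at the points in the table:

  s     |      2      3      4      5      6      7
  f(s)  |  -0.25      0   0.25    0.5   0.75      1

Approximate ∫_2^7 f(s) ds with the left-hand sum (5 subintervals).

Δs = 1.
Sum = 1·[(-0.25) + 0 + 0.25 + 0.5 + 0.75] = 1.25.

1.25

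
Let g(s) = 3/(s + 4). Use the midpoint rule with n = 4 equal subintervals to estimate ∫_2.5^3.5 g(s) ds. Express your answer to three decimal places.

0.429

Δs = (3.5 − 2.5)/4 = 0.25.
Midpoints: 2.625, 2.875, 3.125, 3.375.
g(2.625) = 24/53, g(2.875) = 24/55, g(3.125) = 8/19, g(3.375) = 24/59.
Sum = Δs · [g(2.625) + g(2.875) + g(3.125) + g(3.375)].
Sum ≈ 0.429.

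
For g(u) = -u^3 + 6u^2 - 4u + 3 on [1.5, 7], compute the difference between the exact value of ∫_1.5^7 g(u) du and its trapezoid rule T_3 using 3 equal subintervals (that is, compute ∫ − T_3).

Exact integral: ∫_1.5^7 g(u) du = 3.265625.
T_3 = -17.53125.
Error = 3.265625 − (-17.53125) = 20.796875.

20.796875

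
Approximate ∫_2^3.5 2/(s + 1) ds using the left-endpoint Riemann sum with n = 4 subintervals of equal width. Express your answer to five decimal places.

Δs = (3.5 − 2)/4 = 0.375.
Left endpoints: 2, 2.375, 2.75, 3.125.
f(2) = 2/3, f(2.375) = 16/27, f(2.75) = 8/15, f(3.125) = 16/33.
Sum = Δs · [f(2) + f(2.375) + f(2.75) + f(3.125)].
Sum ≈ 0.85404.

0.85404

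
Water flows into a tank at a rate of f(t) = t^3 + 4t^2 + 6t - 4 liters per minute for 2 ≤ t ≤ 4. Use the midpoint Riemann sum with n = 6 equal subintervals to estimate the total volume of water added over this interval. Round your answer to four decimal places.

162.4259

Δt = (4 − 2)/6 = 1/3.
Midpoints: 13/6, 2.5, 17/6, 19/6, 3.5, 23/6.
f(13/6) = 8197/216, f(2.5) = 51.625, f(17/6) = 14657/216, f(19/6) = 18763/216, f(3.5) = 108.875, f(23/6) = 28967/216.
Sum = Δt · [f(13/6) + f(2.5) + f(17/6) + ...].
Sum ≈ 162.4259.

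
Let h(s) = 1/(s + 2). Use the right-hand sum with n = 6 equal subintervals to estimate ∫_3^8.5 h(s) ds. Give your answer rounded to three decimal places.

Δs = (8.5 − 3)/6 = 11/12.
Right endpoints: 47/12, 29/6, 5.75, 20/3, 91/12, 8.5.
h(47/12) = 12/71, h(29/6) = 6/41, h(5.75) = 4/31, h(20/3) = 3/26, h(91/12) = 12/115, h(8.5) = 2/21.
Sum = Δs · [h(47/12) + h(29/6) + h(5.75) + ...].
Sum ≈ 0.696.

0.696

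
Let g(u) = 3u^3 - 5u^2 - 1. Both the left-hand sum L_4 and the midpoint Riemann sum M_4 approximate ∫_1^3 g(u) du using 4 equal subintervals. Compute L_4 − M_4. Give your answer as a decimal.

-7.875

L_4 = 6.25.
M_4 = 14.125.
L_4 − M_4 = -7.875.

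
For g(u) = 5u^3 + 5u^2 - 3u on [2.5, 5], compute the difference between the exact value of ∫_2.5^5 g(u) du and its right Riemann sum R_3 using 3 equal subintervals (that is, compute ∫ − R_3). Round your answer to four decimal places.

Exact integral: ∫_2.5^5 g(u) du ≈ 886.588542.
R_3 ≈ 1168.113426.
Error ≈ 886.588542 − 1168.113426 ≈ -281.5249.

-281.5249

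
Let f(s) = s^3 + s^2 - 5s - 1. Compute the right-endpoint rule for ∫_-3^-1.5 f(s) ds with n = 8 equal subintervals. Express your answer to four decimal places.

Δs = (-1.5 − (-3))/8 = 0.1875.
Right endpoints: -2.8125, -2.625, -2.4375, -2.25, -2.0625, -1.875, -1.6875, -1.5.
f(-2.8125) = -5221/4096, f(-2.625) = 475/512, f(-2.4375) = 10841/4096, f(-2.25) = 3.921875, f(-2.0625) = 19631/4096, f(-1.875) = 2713/512, f(-1.6875) = 22445/4096, f(-1.5) = 5.375.
Sum = Δs · [f(-2.8125) + f(-2.625) + f(-2.4375) + ...].
Sum ≈ 5.0940.

5.0940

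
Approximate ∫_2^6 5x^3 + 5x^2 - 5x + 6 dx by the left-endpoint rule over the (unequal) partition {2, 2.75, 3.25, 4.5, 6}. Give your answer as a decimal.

Subinterval widths: 0.75, 0.5, 1.25, 1.5.
Left endpoints: 2, 2.75, 3.25, 4.5.
f(2) = 56, f(2.75) = 134.046875, f(3.25) = 214.203125, f(4.5) = 540.375.
Sum = Σ Δx_i · f(x_i).
Sum = 1187.33984375.

1187.33984375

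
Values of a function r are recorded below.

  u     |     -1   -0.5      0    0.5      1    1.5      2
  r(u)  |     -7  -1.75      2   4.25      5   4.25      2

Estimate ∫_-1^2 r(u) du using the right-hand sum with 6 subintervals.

7.875

Δu = 0.5.
Sum = 0.5·[(-1.75) + 2 + 4.25 + 5 + 4.25 + 2] = 7.875.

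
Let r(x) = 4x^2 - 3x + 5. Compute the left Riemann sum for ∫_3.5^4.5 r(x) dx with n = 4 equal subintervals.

53.75

Δx = (4.5 − 3.5)/4 = 0.25.
Left endpoints: 3.5, 3.75, 4, 4.25.
r(3.5) = 43.5, r(3.75) = 50, r(4) = 57, r(4.25) = 64.5.
Sum = Δx · [r(3.5) + r(3.75) + r(4) + r(4.25)].
Sum = 53.75.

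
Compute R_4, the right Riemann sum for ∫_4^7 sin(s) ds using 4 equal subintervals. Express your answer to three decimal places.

Δs = (7 − 4)/4 = 0.75.
Right endpoints: 4.75, 5.5, 6.25, 7.
f(4.75) ≈ -0.999, f(5.5) ≈ -0.706, f(6.25) ≈ -0.033, f(7) ≈ 0.657.
Sum = Δs · [f(4.75) + f(5.5) + f(6.25) + f(7)].
Sum ≈ -0.811.

-0.811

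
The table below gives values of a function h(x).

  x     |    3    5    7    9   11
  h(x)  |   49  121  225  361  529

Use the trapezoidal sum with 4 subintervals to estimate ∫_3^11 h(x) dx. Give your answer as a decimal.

Δx = 2.
T_4 = (2/2)·[49 + 2·121 + 2·225 + 2·361 + 529] = 1992.

1992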